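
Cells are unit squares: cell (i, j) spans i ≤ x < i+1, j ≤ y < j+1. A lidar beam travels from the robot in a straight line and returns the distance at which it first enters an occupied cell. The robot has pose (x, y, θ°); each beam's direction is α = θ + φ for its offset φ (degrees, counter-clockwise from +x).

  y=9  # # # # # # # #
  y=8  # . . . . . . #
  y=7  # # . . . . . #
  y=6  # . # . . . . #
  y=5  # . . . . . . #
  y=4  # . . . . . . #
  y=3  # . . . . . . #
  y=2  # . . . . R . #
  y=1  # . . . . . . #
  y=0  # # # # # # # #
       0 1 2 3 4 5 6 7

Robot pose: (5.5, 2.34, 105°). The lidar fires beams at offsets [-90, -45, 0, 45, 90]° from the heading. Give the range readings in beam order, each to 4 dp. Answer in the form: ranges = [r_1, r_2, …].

ranges = [1.5529, 3.0000, 6.8949, 5.1962, 4.6587]

beam 1: φ=-90°, α=15°
  dir = (cos 15°, sin 15°) = (0.9659, 0.2588); from cell (5,2)
  next x-line at t=0.5176, next y-line at t=2.5500; Δt_x=1.0353, Δt_y=3.8637
    x: enter (6,2) at t=0.5176
    x: enter (7,2) at t=1.5529 ← occupied
  → r_1 = 1.5529
beam 2: φ=-45°, α=60°
  dir = (cos 60°, sin 60°) = (0.5000, 0.8660); from cell (5,2)
  next x-line at t=1.0000, next y-line at t=0.7621; Δt_x=2.0000, Δt_y=1.1547
    y: enter (5,3) at t=0.7621
    x: enter (6,3) at t=1.0000
    y: enter (6,4) at t=1.9168
    x: enter (7,4) at t=3.0000 ← occupied
  → r_2 = 3.0000
beam 3: φ=0°, α=105°
  dir = (cos 105°, sin 105°) = (-0.2588, 0.9659); from cell (5,2)
  next x-line at t=1.9319, next y-line at t=0.6833; Δt_x=3.8637, Δt_y=1.0353
    y: enter (5,3) at t=0.6833
    y: enter (5,4) at t=1.7186
    x: enter (4,4) at t=1.9319
    y: enter (4,5) at t=2.7538
    y: enter (4,6) at t=3.7891
    y: enter (4,7) at t=4.8244
    x: enter (3,7) at t=5.7956
    y: enter (3,8) at t=5.8597
    y: enter (3,9) at t=6.8949 ← occupied
  → r_3 = 6.8949
beam 4: φ=45°, α=150°
  dir = (cos 150°, sin 150°) = (-0.8660, 0.5000); from cell (5,2)
  next x-line at t=0.5774, next y-line at t=1.3200; Δt_x=1.1547, Δt_y=2.0000
    x: enter (4,2) at t=0.5774
    y: enter (4,3) at t=1.3200
    x: enter (3,3) at t=1.7321
    x: enter (2,3) at t=2.8868
    y: enter (2,4) at t=3.3200
    x: enter (1,4) at t=4.0415
    x: enter (0,4) at t=5.1962 ← occupied
  → r_4 = 5.1962
beam 5: φ=90°, α=195°
  dir = (cos 195°, sin 195°) = (-0.9659, -0.2588); from cell (5,2)
  next x-line at t=0.5176, next y-line at t=1.3137; Δt_x=1.0353, Δt_y=3.8637
    x: enter (4,2) at t=0.5176
    y: enter (4,1) at t=1.3137
    x: enter (3,1) at t=1.5529
    x: enter (2,1) at t=2.5882
    x: enter (1,1) at t=3.6235
    x: enter (0,1) at t=4.6587 ← occupied
  → r_5 = 4.6587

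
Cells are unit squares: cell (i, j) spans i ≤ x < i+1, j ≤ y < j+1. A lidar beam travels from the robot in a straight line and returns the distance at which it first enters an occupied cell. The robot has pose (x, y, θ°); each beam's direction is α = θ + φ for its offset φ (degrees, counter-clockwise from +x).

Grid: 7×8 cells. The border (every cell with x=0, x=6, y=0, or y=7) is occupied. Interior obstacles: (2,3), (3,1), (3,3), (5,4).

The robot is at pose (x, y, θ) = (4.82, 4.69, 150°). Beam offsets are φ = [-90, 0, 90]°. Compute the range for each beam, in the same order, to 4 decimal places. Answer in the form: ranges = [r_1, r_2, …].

ranges = [2.3600, 4.4110, 1.6400]

beam 1: φ=-90°, α=60°
  cosα=0.5000 sinα=0.8660 | (4,4) | tMaxX 0.3600 tMaxY 0.3580 | tΔX 2.0000 tΔY 1.1547
    t=0.3580 [y] (4,5)
    t=0.3600 [x] (5,5)
    t=1.5127 [y] (5,6)
    t=2.3600 [x] (6,6) — stop
  → r_1 = 2.3600
beam 2: φ=0°, α=150°
  cosα=-0.8660 sinα=0.5000 | (4,4) | tMaxX 0.9469 tMaxY 0.6200 | tΔX 1.1547 tΔY 2.0000
    t=0.6200 [y] (4,5)
    t=0.9469 [x] (3,5)
    t=2.1016 [x] (2,5)
    t=2.6200 [y] (2,6)
    t=3.2563 [x] (1,6)
    t=4.4110 [x] (0,6) — stop
  → r_2 = 4.4110
beam 3: φ=90°, α=240°
  cosα=-0.5000 sinα=-0.8660 | (4,4) | tMaxX 1.6400 tMaxY 0.7967 | tΔX 2.0000 tΔY 1.1547
    t=0.7967 [y] (4,3)
    t=1.6400 [x] (3,3) — stop
  → r_3 = 1.6400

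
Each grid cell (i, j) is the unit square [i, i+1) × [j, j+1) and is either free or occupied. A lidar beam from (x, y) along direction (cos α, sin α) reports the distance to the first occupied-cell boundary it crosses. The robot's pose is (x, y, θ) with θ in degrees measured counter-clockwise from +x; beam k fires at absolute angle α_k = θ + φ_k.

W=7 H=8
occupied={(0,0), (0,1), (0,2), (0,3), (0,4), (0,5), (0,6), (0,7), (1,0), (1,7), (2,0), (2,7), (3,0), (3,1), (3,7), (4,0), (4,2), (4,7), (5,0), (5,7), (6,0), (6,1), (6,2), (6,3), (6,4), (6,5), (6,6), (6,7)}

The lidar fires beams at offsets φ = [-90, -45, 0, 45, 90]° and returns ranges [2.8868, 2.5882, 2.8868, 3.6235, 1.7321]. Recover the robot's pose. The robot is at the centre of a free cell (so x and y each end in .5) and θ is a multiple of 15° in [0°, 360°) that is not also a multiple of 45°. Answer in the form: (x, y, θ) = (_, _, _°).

Enumerate (i+0.5, j+0.5, θ) over the 28 free cells and 16 admissible headings. For each, cast all 5 beams and compare to the given ranges.
  (1.5, 4.5, 165°): beam 1 = 2.5882 ≠ 2.8868 ✗
  (1.5, 3.5, 30°): beam 3 = 5.1962 ≠ 2.8868 ✗
  (4.5, 6.5, 195°): beam 1 = 0.5176 ≠ 2.8868 ✗
  …
  (3.5, 4.5, 210°): r_1=2.8868, r_2=2.5882, r_3=2.8868, r_4=3.6235, r_5=1.7321 — all match ✓
Unique over the lattice → pose = (3.5, 4.5, 210°).

(x, y, θ) = (3.5, 4.5, 210°)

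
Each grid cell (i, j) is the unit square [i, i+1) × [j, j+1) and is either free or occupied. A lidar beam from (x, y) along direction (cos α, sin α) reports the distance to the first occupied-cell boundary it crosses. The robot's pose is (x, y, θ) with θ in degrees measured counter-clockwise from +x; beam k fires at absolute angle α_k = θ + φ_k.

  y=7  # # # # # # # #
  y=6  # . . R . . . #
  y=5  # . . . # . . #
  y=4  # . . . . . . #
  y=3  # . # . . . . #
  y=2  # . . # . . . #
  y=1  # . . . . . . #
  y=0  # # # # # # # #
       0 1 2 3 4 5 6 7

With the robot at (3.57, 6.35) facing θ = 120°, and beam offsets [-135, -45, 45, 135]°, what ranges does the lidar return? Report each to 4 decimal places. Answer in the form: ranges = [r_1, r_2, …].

ranges = [1.3523, 0.6729, 2.5114, 2.4329]

beam 1: φ=-135°, α=345°
  direction (0.9659, -0.2588); cell (3,6); t to first gridline: x 0.4452, y 1.3523 (then +1.0353 / +3.8637)
    (4,6) via x @ 0.4452
    (4,5) via y @ 1.3523  # hit
  → r_1 = 1.3523
beam 2: φ=-45°, α=75°
  direction (0.2588, 0.9659); cell (3,6); t to first gridline: x 1.6614, y 0.6729 (then +3.8637 / +1.0353)
    (3,7) via y @ 0.6729  # hit
  → r_2 = 0.6729
beam 3: φ=45°, α=165°
  direction (-0.9659, 0.2588); cell (3,6); t to first gridline: x 0.5901, y 2.5114 (then +1.0353 / +3.8637)
    (2,6) via x @ 0.5901
    (1,6) via x @ 1.6254
    (1,7) via y @ 2.5114  # hit
  → r_3 = 2.5114
beam 4: φ=135°, α=255°
  direction (-0.2588, -0.9659); cell (3,6); t to first gridline: x 2.2023, y 0.3623 (then +3.8637 / +1.0353)
    (3,5) via y @ 0.3623
    (3,4) via y @ 1.3976
    (2,4) via x @ 2.2023
    (2,3) via y @ 2.4329  # hit
  → r_4 = 2.4329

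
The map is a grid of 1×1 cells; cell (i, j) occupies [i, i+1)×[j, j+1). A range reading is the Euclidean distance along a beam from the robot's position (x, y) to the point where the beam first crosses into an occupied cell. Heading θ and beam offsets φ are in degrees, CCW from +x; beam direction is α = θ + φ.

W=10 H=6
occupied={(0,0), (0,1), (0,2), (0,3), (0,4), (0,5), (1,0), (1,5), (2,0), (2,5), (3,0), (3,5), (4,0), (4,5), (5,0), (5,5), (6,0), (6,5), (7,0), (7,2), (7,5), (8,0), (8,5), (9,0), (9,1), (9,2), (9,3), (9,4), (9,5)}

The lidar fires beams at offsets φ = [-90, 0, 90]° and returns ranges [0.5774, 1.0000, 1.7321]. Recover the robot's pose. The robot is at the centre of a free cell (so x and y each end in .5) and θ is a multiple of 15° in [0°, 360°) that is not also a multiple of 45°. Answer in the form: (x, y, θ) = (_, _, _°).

(x, y, θ) = (8.5, 4.5, 150°)

The pose lattice has 31·16 = 496 candidates. Test each by forward raycasting.
  (8.5, 4.5, 255°): beam 1 = 1.9319 ≠ 0.5774 ✗
  (8.5, 3.5, 330°): beam 1 = 1.0000 ≠ 0.5774 ✗
  (3.5, 4.5, 210°): beam 2 = 2.8868 ≠ 1.0000 ✗
  …
  (8.5, 4.5, 150°): r_1=0.5774, r_2=1.0000, r_3=1.7321 — all match ✓
Only this pose fits every beam.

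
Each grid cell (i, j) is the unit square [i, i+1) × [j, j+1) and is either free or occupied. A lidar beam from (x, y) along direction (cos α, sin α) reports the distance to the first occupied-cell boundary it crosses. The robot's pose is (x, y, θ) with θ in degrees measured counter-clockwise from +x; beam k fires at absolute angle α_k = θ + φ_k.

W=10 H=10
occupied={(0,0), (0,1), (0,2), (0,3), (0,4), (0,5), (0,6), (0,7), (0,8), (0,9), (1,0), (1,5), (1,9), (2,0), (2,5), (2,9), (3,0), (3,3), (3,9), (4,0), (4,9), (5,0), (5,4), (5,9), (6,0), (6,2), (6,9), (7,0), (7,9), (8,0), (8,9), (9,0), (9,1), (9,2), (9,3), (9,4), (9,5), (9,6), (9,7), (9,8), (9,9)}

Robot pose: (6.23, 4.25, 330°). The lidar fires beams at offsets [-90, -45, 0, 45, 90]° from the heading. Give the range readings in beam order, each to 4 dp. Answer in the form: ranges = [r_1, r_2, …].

beam 1: φ=-90°, α=240°
  d=(-0.5000,-0.8660)  start (6,4)  tX=0.4600 tY=0.2887  stride 1/|dx|=2.0000 1/|dy|=1.1547
    cross y-line → (6,3), t=0.2887
    cross x-line → (5,3), t=0.4600
    cross y-line → (5,2), t=1.4434
    cross x-line → (4,2), t=2.4600
    cross y-line → (4,1), t=2.5981
    cross y-line → (4,0), t=3.7528 (wall)
  → r_1 = 3.7528
beam 2: φ=-45°, α=285°
  d=(0.2588,-0.9659)  start (6,4)  tX=2.9751 tY=0.2588  stride 1/|dx|=3.8637 1/|dy|=1.0353
    cross y-line → (6,3), t=0.2588
    cross y-line → (6,2), t=1.2941 (wall)
  → r_2 = 1.2941
beam 3: φ=0°, α=330°
  d=(0.8660,-0.5000)  start (6,4)  tX=0.8891 tY=0.5000  stride 1/|dx|=1.1547 1/|dy|=2.0000
    cross y-line → (6,3), t=0.5000
    cross x-line → (7,3), t=0.8891
    cross x-line → (8,3), t=2.0438
    cross y-line → (8,2), t=2.5000
    cross x-line → (9,2), t=3.1985 (wall)
  → r_3 = 3.1985
beam 4: φ=45°, α=15°
  d=(0.9659,0.2588)  start (6,4)  tX=0.7972 tY=2.8978  stride 1/|dx|=1.0353 1/|dy|=3.8637
    cross x-line → (7,4), t=0.7972
    cross x-line → (8,4), t=1.8324
    cross x-line → (9,4), t=2.8677 (wall)
  → r_4 = 2.8677
beam 5: φ=90°, α=60°
  d=(0.5000,0.8660)  start (6,4)  tX=1.5400 tY=0.8660  stride 1/|dx|=2.0000 1/|dy|=1.1547
    cross y-line → (6,5), t=0.8660
    cross x-line → (7,5), t=1.5400
    cross y-line → (7,6), t=2.0207
    cross y-line → (7,7), t=3.1754
    cross x-line → (8,7), t=3.5400
    cross y-line → (8,8), t=4.3301
    cross y-line → (8,9), t=5.4848 (wall)
  → r_5 = 5.4848

ranges = [3.7528, 1.2941, 3.1985, 2.8677, 5.4848]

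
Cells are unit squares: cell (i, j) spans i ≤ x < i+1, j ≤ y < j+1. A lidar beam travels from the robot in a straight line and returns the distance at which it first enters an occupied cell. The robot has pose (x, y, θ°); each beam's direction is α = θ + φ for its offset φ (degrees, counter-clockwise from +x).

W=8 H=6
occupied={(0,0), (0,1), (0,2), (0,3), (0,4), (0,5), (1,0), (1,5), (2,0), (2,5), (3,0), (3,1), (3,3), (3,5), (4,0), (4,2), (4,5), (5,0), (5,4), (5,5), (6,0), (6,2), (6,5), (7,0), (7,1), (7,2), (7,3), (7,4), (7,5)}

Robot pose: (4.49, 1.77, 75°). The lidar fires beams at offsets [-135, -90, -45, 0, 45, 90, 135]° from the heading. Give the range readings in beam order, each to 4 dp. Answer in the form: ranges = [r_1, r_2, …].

ranges = [0.8891, 2.5985, 0.4600, 0.2381, 0.2656, 0.5073, 0.5658]

beam 1: φ=-135°, α=300°
  direction (0.5000, -0.8660); cell (4,1); t to first gridline: x 1.0200, y 0.8891 (then +2.0000 / +1.1547)
    (4,0) via y @ 0.8891  # hit
  → r_1 = 0.8891
beam 2: φ=-90°, α=345°
  direction (0.9659, -0.2588); cell (4,1); t to first gridline: x 0.5280, y 2.9751 (then +1.0353 / +3.8637)
    (5,1) via x @ 0.5280
    (6,1) via x @ 1.5633
    (7,1) via x @ 2.5985  # hit
  → r_2 = 2.5985
beam 3: φ=-45°, α=30°
  direction (0.8660, 0.5000); cell (4,1); t to first gridline: x 0.5889, y 0.4600 (then +1.1547 / +2.0000)
    (4,2) via y @ 0.4600  # hit
  → r_3 = 0.4600
beam 4: φ=0°, α=75°
  direction (0.2588, 0.9659); cell (4,1); t to first gridline: x 1.9705, y 0.2381 (then +3.8637 / +1.0353)
    (4,2) via y @ 0.2381  # hit
  → r_4 = 0.2381
beam 5: φ=45°, α=120°
  direction (-0.5000, 0.8660); cell (4,1); t to first gridline: x 0.9800, y 0.2656 (then +2.0000 / +1.1547)
    (4,2) via y @ 0.2656  # hit
  → r_5 = 0.2656
beam 6: φ=90°, α=165°
  direction (-0.9659, 0.2588); cell (4,1); t to first gridline: x 0.5073, y 0.8887 (then +1.0353 / +3.8637)
    (3,1) via x @ 0.5073  # hit
  → r_6 = 0.5073
beam 7: φ=135°, α=210°
  direction (-0.8660, -0.5000); cell (4,1); t to first gridline: x 0.5658, y 1.5400 (then +1.1547 / +2.0000)
    (3,1) via x @ 0.5658  # hit
  → r_7 = 0.5658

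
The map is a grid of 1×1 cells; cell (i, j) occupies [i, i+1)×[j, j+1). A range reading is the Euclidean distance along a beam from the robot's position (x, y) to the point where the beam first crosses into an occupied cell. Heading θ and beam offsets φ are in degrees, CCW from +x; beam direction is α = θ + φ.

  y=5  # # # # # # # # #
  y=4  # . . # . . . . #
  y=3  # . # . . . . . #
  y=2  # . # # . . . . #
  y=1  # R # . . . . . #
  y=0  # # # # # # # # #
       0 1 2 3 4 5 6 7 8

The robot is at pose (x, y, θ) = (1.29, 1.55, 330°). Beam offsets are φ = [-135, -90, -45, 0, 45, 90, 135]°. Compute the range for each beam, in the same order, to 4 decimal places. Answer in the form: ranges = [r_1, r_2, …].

ranges = [0.3002, 0.5800, 0.5694, 0.8198, 0.7350, 1.4200, 1.1205]

beam 1: φ=-135°, α=195°
  d=(-0.9659,-0.2588)  start (1,1)  tX=0.3002 tY=2.1250  stride 1/|dx|=1.0353 1/|dy|=3.8637
    cross x-line → (0,1), t=0.3002 (wall)
  → r_1 = 0.3002
beam 2: φ=-90°, α=240°
  d=(-0.5000,-0.8660)  start (1,1)  tX=0.5800 tY=0.6351  stride 1/|dx|=2.0000 1/|dy|=1.1547
    cross x-line → (0,1), t=0.5800 (wall)
  → r_2 = 0.5800
beam 3: φ=-45°, α=285°
  d=(0.2588,-0.9659)  start (1,1)  tX=2.7432 tY=0.5694  stride 1/|dx|=3.8637 1/|dy|=1.0353
    cross y-line → (1,0), t=0.5694 (wall)
  → r_3 = 0.5694
beam 4: φ=0°, α=330°
  d=(0.8660,-0.5000)  start (1,1)  tX=0.8198 tY=1.1000  stride 1/|dx|=1.1547 1/|dy|=2.0000
    cross x-line → (2,1), t=0.8198 (wall)
  → r_4 = 0.8198
beam 5: φ=45°, α=15°
  d=(0.9659,0.2588)  start (1,1)  tX=0.7350 tY=1.7387  stride 1/|dx|=1.0353 1/|dy|=3.8637
    cross x-line → (2,1), t=0.7350 (wall)
  → r_5 = 0.7350
beam 6: φ=90°, α=60°
  d=(0.5000,0.8660)  start (1,1)  tX=1.4200 tY=0.5196  stride 1/|dx|=2.0000 1/|dy|=1.1547
    cross y-line → (1,2), t=0.5196
    cross x-line → (2,2), t=1.4200 (wall)
  → r_6 = 1.4200
beam 7: φ=135°, α=105°
  d=(-0.2588,0.9659)  start (1,1)  tX=1.1205 tY=0.4659  stride 1/|dx|=3.8637 1/|dy|=1.0353
    cross y-line → (1,2), t=0.4659
    cross x-line → (0,2), t=1.1205 (wall)
  → r_7 = 1.1205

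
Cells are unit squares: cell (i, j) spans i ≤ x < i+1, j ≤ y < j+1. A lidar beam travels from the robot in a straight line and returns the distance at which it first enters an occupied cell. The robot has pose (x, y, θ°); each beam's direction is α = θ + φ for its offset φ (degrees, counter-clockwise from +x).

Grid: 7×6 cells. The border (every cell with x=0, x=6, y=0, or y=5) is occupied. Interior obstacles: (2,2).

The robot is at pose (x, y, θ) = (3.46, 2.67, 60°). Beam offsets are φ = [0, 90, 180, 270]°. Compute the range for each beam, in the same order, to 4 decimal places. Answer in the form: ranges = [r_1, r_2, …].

beam 1: φ=0°, α=60°
  cosα=0.5000 sinα=0.8660 | (3,2) | tMaxX 1.0800 tMaxY 0.3811 | tΔX 2.0000 tΔY 1.1547
    t=0.3811 [y] (3,3)
    t=1.0800 [x] (4,3)
    t=1.5358 [y] (4,4)
    t=2.6905 [y] (4,5) — stop
  → r_1 = 2.6905
beam 2: φ=90°, α=150°
  cosα=-0.8660 sinα=0.5000 | (3,2) | tMaxX 0.5312 tMaxY 0.6600 | tΔX 1.1547 tΔY 2.0000
    t=0.5312 [x] (2,2) — stop
  → r_2 = 0.5312
beam 3: φ=180°, α=240°
  cosα=-0.5000 sinα=-0.8660 | (3,2) | tMaxX 0.9200 tMaxY 0.7736 | tΔX 2.0000 tΔY 1.1547
    t=0.7736 [y] (3,1)
    t=0.9200 [x] (2,1)
    t=1.9283 [y] (2,0) — stop
  → r_3 = 1.9283
beam 4: φ=270°, α=330°
  cosα=0.8660 sinα=-0.5000 | (3,2) | tMaxX 0.6235 tMaxY 1.3400 | tΔX 1.1547 tΔY 2.0000
    t=0.6235 [x] (4,2)
    t=1.3400 [y] (4,1)
    t=1.7782 [x] (5,1)
    t=2.9329 [x] (6,1) — stop
  → r_4 = 2.9329

ranges = [2.6905, 0.5312, 1.9283, 2.9329]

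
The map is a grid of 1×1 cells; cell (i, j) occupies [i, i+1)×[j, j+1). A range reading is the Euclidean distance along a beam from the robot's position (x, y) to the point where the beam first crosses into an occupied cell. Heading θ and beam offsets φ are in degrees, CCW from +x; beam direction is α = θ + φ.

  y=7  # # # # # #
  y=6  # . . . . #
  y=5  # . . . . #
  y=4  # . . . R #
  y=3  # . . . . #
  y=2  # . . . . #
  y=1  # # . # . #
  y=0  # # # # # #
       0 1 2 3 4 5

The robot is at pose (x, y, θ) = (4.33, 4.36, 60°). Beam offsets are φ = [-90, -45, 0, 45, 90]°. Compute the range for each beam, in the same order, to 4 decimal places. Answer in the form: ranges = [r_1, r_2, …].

beam 1: φ=-90°, α=330°
  dir = (cos 330°, sin 330°) = (0.8660, -0.5000); from cell (4,4)
  next x-line at t=0.7736, next y-line at t=0.7200; Δt_x=1.1547, Δt_y=2.0000
    y: enter (4,3) at t=0.7200
    x: enter (5,3) at t=0.7736 ← occupied
  → r_1 = 0.7736
beam 2: φ=-45°, α=15°
  dir = (cos 15°, sin 15°) = (0.9659, 0.2588); from cell (4,4)
  next x-line at t=0.6936, next y-line at t=2.4728; Δt_x=1.0353, Δt_y=3.8637
    x: enter (5,4) at t=0.6936 ← occupied
  → r_2 = 0.6936
beam 3: φ=0°, α=60°
  dir = (cos 60°, sin 60°) = (0.5000, 0.8660); from cell (4,4)
  next x-line at t=1.3400, next y-line at t=0.7390; Δt_x=2.0000, Δt_y=1.1547
    y: enter (4,5) at t=0.7390
    x: enter (5,5) at t=1.3400 ← occupied
  → r_3 = 1.3400
beam 4: φ=45°, α=105°
  dir = (cos 105°, sin 105°) = (-0.2588, 0.9659); from cell (4,4)
  next x-line at t=1.2750, next y-line at t=0.6626; Δt_x=3.8637, Δt_y=1.0353
    y: enter (4,5) at t=0.6626
    x: enter (3,5) at t=1.2750
    y: enter (3,6) at t=1.6979
    y: enter (3,7) at t=2.7331 ← occupied
  → r_4 = 2.7331
beam 5: φ=90°, α=150°
  dir = (cos 150°, sin 150°) = (-0.8660, 0.5000); from cell (4,4)
  next x-line at t=0.3811, next y-line at t=1.2800; Δt_x=1.1547, Δt_y=2.0000
    x: enter (3,4) at t=0.3811
    y: enter (3,5) at t=1.2800
    x: enter (2,5) at t=1.5358
    x: enter (1,5) at t=2.6905
    y: enter (1,6) at t=3.2800
    x: enter (0,6) at t=3.8452 ← occupied
  → r_5 = 3.8452

ranges = [0.7736, 0.6936, 1.3400, 2.7331, 3.8452]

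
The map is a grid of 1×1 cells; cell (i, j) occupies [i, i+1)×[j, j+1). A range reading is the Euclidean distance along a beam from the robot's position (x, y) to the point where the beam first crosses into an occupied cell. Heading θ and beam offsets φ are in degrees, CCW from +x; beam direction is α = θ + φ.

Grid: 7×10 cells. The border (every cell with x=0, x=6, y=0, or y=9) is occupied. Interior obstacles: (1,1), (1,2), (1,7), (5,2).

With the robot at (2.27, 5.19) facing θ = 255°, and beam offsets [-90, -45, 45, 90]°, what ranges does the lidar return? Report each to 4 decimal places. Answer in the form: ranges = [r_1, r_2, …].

beam 1: φ=-90°, α=165°
  dir = (cos 165°, sin 165°) = (-0.9659, 0.2588); from cell (2,5)
  next x-line at t=0.2795, next y-line at t=3.1296; Δt_x=1.0353, Δt_y=3.8637
    x: enter (1,5) at t=0.2795
    x: enter (0,5) at t=1.3148 ← occupied
  → r_1 = 1.3148
beam 2: φ=-45°, α=210°
  dir = (cos 210°, sin 210°) = (-0.8660, -0.5000); from cell (2,5)
  next x-line at t=0.3118, next y-line at t=0.3800; Δt_x=1.1547, Δt_y=2.0000
    x: enter (1,5) at t=0.3118
    y: enter (1,4) at t=0.3800
    x: enter (0,4) at t=1.4665 ← occupied
  → r_2 = 1.4665
beam 3: φ=45°, α=300°
  dir = (cos 300°, sin 300°) = (0.5000, -0.8660); from cell (2,5)
  next x-line at t=1.4600, next y-line at t=0.2194; Δt_x=2.0000, Δt_y=1.1547
    y: enter (2,4) at t=0.2194
    y: enter (2,3) at t=1.3741
    x: enter (3,3) at t=1.4600
    y: enter (3,2) at t=2.5288
    x: enter (4,2) at t=3.4600
    y: enter (4,1) at t=3.6835
    y: enter (4,0) at t=4.8382 ← occupied
  → r_3 = 4.8382
beam 4: φ=90°, α=345°
  dir = (cos 345°, sin 345°) = (0.9659, -0.2588); from cell (2,5)
  next x-line at t=0.7558, next y-line at t=0.7341; Δt_x=1.0353, Δt_y=3.8637
    y: enter (2,4) at t=0.7341
    x: enter (3,4) at t=0.7558
    x: enter (4,4) at t=1.7910
    x: enter (5,4) at t=2.8263
    x: enter (6,4) at t=3.8616 ← occupied
  → r_4 = 3.8616

ranges = [1.3148, 1.4665, 4.8382, 3.8616]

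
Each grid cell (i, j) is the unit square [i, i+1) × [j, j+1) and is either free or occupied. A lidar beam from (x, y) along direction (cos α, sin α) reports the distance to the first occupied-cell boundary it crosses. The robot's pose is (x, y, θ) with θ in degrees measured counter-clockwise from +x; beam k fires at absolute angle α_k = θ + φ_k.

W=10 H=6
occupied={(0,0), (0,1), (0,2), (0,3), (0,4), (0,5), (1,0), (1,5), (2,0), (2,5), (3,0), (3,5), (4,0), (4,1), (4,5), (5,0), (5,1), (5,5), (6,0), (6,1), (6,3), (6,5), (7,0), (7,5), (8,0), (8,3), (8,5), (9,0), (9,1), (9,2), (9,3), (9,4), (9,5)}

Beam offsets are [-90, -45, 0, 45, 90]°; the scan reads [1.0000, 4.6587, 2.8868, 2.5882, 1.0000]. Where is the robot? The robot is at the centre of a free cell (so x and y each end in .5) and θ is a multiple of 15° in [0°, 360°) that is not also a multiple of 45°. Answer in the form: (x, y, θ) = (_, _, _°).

(x, y, θ) = (5.5, 4.5, 240°)

Candidates: 27 free-cell centres × 16 headings = 432 poses. Raycast each; keep the one whose scan matches to 4 dp.
  (2.5, 4.5, 345°): beam 1 = 3.6235 ≠ 1.0000 ✗
  (1.5, 3.5, 345°): beam 1 = 1.9319 ≠ 1.0000 ✗
  (3.5, 1.5, 150°): beam 1 = 4.0415 ≠ 1.0000 ✗
  (7.5, 1.5, 30°): beam 1 = 0.5774 ≠ 1.0000 ✗
  …
  (5.5, 4.5, 240°): r_1=1.0000, r_2=4.6587, r_3=2.8868, r_4=2.5882, r_5=1.0000 — all match ✓
Unique over the lattice → pose = (5.5, 4.5, 240°).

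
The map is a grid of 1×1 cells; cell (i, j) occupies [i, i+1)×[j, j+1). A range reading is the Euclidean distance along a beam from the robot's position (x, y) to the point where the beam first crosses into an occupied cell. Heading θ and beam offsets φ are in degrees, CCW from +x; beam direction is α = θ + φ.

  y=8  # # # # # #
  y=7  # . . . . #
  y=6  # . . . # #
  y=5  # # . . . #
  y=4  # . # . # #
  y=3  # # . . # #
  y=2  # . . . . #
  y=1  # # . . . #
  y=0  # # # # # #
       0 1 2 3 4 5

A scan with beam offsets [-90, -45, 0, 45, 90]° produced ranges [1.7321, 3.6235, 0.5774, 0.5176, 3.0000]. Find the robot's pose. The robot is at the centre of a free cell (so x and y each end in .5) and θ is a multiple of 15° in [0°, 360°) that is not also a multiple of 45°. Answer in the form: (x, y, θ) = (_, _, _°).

Enumerate (i+0.5, j+0.5, θ) over the 21 free cells and 16 admissible headings. For each, cast all 5 beams and compare to the given ranges.
  (4.5, 7.5, 210°): beam 1 = 0.5774 ≠ 1.7321 ✗
  (3.5, 5.5, 330°): beam 1 = 1.0000 ≠ 1.7321 ✗
  (2.5, 7.5, 60°): beam 2 = 1.9319 ≠ 3.6235 ✗
  (3.5, 5.5, 120°): beam 1 = 1.0000 ≠ 1.7321 ✗
  …
  (3.5, 4.5, 150°): r_1=1.7321, r_2=3.6235, r_3=0.5774, r_4=0.5176, r_5=3.0000 — all match ✓
Unique over the lattice → pose = (3.5, 4.5, 150°).

(x, y, θ) = (3.5, 4.5, 150°)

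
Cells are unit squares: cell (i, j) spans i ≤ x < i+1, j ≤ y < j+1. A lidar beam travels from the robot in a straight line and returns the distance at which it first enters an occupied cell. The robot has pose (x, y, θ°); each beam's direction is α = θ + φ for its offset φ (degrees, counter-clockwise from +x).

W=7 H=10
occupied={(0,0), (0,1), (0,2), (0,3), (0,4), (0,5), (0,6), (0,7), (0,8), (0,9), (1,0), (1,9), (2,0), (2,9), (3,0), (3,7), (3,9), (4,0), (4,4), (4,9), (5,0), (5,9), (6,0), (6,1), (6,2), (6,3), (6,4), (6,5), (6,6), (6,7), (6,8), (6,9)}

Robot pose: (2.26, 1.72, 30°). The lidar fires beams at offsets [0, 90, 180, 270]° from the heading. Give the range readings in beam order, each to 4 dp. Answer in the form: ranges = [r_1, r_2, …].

ranges = [4.3186, 2.5200, 1.4400, 0.8314]

beam 1: φ=0°, α=30°
  cosα=0.8660 sinα=0.5000 | (2,1) | tMaxX 0.8545 tMaxY 0.5600 | tΔX 1.1547 tΔY 2.0000
    t=0.5600 [y] (2,2)
    t=0.8545 [x] (3,2)
    t=2.0092 [x] (4,2)
    t=2.5600 [y] (4,3)
    t=3.1639 [x] (5,3)
    t=4.3186 [x] (6,3) — stop
  → r_1 = 4.3186
beam 2: φ=90°, α=120°
  cosα=-0.5000 sinα=0.8660 | (2,1) | tMaxX 0.5200 tMaxY 0.3233 | tΔX 2.0000 tΔY 1.1547
    t=0.3233 [y] (2,2)
    t=0.5200 [x] (1,2)
    t=1.4780 [y] (1,3)
    t=2.5200 [x] (0,3) — stop
  → r_2 = 2.5200
beam 3: φ=180°, α=210°
  cosα=-0.8660 sinα=-0.5000 | (2,1) | tMaxX 0.3002 tMaxY 1.4400 | tΔX 1.1547 tΔY 2.0000
    t=0.3002 [x] (1,1)
    t=1.4400 [y] (1,0) — stop
  → r_3 = 1.4400
beam 4: φ=270°, α=300°
  cosα=0.5000 sinα=-0.8660 | (2,1) | tMaxX 1.4800 tMaxY 0.8314 | tΔX 2.0000 tΔY 1.1547
    t=0.8314 [y] (2,0) — stop
  → r_4 = 0.8314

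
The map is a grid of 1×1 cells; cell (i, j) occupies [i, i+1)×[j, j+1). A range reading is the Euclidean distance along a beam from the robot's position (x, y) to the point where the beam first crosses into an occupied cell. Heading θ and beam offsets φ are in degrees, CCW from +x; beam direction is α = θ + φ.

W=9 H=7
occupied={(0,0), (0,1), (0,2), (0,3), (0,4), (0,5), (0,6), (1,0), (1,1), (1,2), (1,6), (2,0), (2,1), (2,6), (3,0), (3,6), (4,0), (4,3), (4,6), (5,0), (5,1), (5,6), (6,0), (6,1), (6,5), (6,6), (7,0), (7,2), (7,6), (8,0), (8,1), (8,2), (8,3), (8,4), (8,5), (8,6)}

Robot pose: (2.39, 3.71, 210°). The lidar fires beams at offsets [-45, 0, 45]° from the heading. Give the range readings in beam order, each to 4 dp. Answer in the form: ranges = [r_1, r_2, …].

beam 1: φ=-45°, α=165°
  dir = (cos 165°, sin 165°) = (-0.9659, 0.2588); from cell (2,3)
  next x-line at t=0.4038, next y-line at t=1.1205; Δt_x=1.0353, Δt_y=3.8637
    x: enter (1,3) at t=0.4038
    y: enter (1,4) at t=1.1205
    x: enter (0,4) at t=1.4390 ← occupied
  → r_1 = 1.4390
beam 2: φ=0°, α=210°
  dir = (cos 210°, sin 210°) = (-0.8660, -0.5000); from cell (2,3)
  next x-line at t=0.4503, next y-line at t=1.4200; Δt_x=1.1547, Δt_y=2.0000
    x: enter (1,3) at t=0.4503
    y: enter (1,2) at t=1.4200 ← occupied
  → r_2 = 1.4200
beam 3: φ=45°, α=255°
  dir = (cos 255°, sin 255°) = (-0.2588, -0.9659); from cell (2,3)
  next x-line at t=1.5068, next y-line at t=0.7350; Δt_x=3.8637, Δt_y=1.0353
    y: enter (2,2) at t=0.7350
    x: enter (1,2) at t=1.5068 ← occupied
  → r_3 = 1.5068

ranges = [1.4390, 1.4200, 1.5068]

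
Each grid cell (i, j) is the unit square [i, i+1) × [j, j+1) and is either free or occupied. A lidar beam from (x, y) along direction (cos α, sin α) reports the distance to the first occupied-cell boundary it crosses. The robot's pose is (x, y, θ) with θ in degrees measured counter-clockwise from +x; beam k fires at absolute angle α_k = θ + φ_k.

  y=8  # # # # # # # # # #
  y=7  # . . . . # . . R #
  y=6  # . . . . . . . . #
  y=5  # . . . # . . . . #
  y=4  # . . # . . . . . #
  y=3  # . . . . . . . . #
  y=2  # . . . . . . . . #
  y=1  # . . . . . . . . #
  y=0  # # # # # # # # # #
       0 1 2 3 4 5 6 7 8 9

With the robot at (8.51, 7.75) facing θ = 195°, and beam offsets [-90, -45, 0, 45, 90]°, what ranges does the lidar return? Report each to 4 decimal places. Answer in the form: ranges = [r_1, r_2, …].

ranges = [0.2588, 0.5000, 2.5985, 7.7942, 1.8932]

beam 1: φ=-90°, α=105°
  d=(-0.2588,0.9659)  start (8,7)  tX=1.9705 tY=0.2588  stride 1/|dx|=3.8637 1/|dy|=1.0353
    cross y-line → (8,8), t=0.2588 (wall)
  → r_1 = 0.2588
beam 2: φ=-45°, α=150°
  d=(-0.8660,0.5000)  start (8,7)  tX=0.5889 tY=0.5000  stride 1/|dx|=1.1547 1/|dy|=2.0000
    cross y-line → (8,8), t=0.5000 (wall)
  → r_2 = 0.5000
beam 3: φ=0°, α=195°
  d=(-0.9659,-0.2588)  start (8,7)  tX=0.5280 tY=2.8978  stride 1/|dx|=1.0353 1/|dy|=3.8637
    cross x-line → (7,7), t=0.5280
    cross x-line → (6,7), t=1.5633
    cross x-line → (5,7), t=2.5985 (wall)
  → r_3 = 2.5985
beam 4: φ=45°, α=240°
  d=(-0.5000,-0.8660)  start (8,7)  tX=1.0200 tY=0.8660  stride 1/|dx|=2.0000 1/|dy|=1.1547
    cross y-line → (8,6), t=0.8660
    cross x-line → (7,6), t=1.0200
    cross y-line → (7,5), t=2.0207
    cross x-line → (6,5), t=3.0200
    cross y-line → (6,4), t=3.1754
    cross y-line → (6,3), t=4.3301
    cross x-line → (5,3), t=5.0200
    cross y-line → (5,2), t=5.4848
    cross y-line → (5,1), t=6.6395
    cross x-line → (4,1), t=7.0200
    cross y-line → (4,0), t=7.7942 (wall)
  → r_4 = 7.7942
beam 5: φ=90°, α=285°
  d=(0.2588,-0.9659)  start (8,7)  tX=1.8932 tY=0.7765  stride 1/|dx|=3.8637 1/|dy|=1.0353
    cross y-line → (8,6), t=0.7765
    cross y-line → (8,5), t=1.8117
    cross x-line → (9,5), t=1.8932 (wall)
  → r_5 = 1.8932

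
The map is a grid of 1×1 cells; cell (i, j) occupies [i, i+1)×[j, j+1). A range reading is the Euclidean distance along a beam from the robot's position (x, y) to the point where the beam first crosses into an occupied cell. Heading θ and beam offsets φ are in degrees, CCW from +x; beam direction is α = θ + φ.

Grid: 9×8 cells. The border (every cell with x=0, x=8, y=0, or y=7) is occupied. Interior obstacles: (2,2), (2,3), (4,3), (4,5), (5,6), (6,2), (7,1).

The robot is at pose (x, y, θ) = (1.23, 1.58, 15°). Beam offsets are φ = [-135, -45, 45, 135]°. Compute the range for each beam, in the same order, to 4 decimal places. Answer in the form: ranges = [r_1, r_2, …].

beam 1: φ=-135°, α=240°
  direction (-0.5000, -0.8660); cell (1,1); t to first gridline: x 0.4600, y 0.6697 (then +2.0000 / +1.1547)
    (0,1) via x @ 0.4600  # hit
  → r_1 = 0.4600
beam 2: φ=-45°, α=330°
  direction (0.8660, -0.5000); cell (1,1); t to first gridline: x 0.8891, y 1.1600 (then +1.1547 / +2.0000)
    (2,1) via x @ 0.8891
    (2,0) via y @ 1.1600  # hit
  → r_2 = 1.1600
beam 3: φ=45°, α=60°
  direction (0.5000, 0.8660); cell (1,1); t to first gridline: x 1.5400, y 0.4850 (then +2.0000 / +1.1547)
    (1,2) via y @ 0.4850
    (2,2) via x @ 1.5400  # hit
  → r_3 = 1.5400
beam 4: φ=135°, α=150°
  direction (-0.8660, 0.5000); cell (1,1); t to first gridline: x 0.2656, y 0.8400 (then +1.1547 / +2.0000)
    (0,1) via x @ 0.2656  # hit
  → r_4 = 0.2656

ranges = [0.4600, 1.1600, 1.5400, 0.2656]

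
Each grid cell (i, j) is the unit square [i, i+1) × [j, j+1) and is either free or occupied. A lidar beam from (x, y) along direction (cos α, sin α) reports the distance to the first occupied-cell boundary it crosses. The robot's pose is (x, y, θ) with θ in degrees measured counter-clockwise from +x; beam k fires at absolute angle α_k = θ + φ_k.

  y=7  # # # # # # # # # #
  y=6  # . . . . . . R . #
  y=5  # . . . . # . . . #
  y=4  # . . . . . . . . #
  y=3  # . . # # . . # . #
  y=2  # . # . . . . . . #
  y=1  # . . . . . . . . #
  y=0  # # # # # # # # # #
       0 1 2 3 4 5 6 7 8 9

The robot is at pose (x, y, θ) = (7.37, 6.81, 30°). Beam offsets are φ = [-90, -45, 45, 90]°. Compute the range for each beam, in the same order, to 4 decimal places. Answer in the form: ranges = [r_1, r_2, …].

beam 1: φ=-90°, α=300°
  cosα=0.5000 sinα=-0.8660 | (7,6) | tMaxX 1.2600 tMaxY 0.9353 | tΔX 2.0000 tΔY 1.1547
    t=0.9353 [y] (7,5)
    t=1.2600 [x] (8,5)
    t=2.0900 [y] (8,4)
    t=3.2447 [y] (8,3)
    t=3.2600 [x] (9,3) — stop
  → r_1 = 3.2600
beam 2: φ=-45°, α=345°
  cosα=0.9659 sinα=-0.2588 | (7,6) | tMaxX 0.6522 tMaxY 3.1296 | tΔX 1.0353 tΔY 3.8637
    t=0.6522 [x] (8,6)
    t=1.6875 [x] (9,6) — stop
  → r_2 = 1.6875
beam 3: φ=45°, α=75°
  cosα=0.2588 sinα=0.9659 | (7,6) | tMaxX 2.4341 tMaxY 0.1967 | tΔX 3.8637 tΔY 1.0353
    t=0.1967 [y] (7,7) — stop
  → r_3 = 0.1967
beam 4: φ=90°, α=120°
  cosα=-0.5000 sinα=0.8660 | (7,6) | tMaxX 0.7400 tMaxY 0.2194 | tΔX 2.0000 tΔY 1.1547
    t=0.2194 [y] (7,7) — stop
  → r_4 = 0.2194

ranges = [3.2600, 1.6875, 0.1967, 0.2194]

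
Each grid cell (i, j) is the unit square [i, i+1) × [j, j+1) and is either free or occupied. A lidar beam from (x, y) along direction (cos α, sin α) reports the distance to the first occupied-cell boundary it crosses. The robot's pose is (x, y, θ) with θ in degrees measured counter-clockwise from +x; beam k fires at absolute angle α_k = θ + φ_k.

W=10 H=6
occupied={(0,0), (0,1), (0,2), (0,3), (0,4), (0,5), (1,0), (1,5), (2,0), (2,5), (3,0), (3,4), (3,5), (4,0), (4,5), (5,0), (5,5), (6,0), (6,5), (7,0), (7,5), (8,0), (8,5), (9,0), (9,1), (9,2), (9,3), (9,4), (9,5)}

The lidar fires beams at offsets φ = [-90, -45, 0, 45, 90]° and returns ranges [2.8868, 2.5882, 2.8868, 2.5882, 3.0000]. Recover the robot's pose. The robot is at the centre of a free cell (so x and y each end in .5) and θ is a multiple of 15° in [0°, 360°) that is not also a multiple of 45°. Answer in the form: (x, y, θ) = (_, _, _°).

Enumerate (i+0.5, j+0.5, θ) over the 31 free cells and 16 admissible headings. For each, cast all 5 beams and compare to the given ranges.
  (4.5, 1.5, 345°): beam 1 = 0.5176 ≠ 2.8868 ✗
  (4.5, 3.5, 60°): beam 1 = 5.0000 ≠ 2.8868 ✗
  (1.5, 2.5, 105°): beam 1 = 7.7646 ≠ 2.8868 ✗
  (2.5, 2.5, 240°): beam 1 = 1.7321 ≠ 2.8868 ✗
  …
  (6.5, 2.5, 60°): r_1=2.8868, r_2=2.5882, r_3=2.8868, r_4=2.5882, r_5=3.0000 — all match ✓
Unique over the lattice → pose = (6.5, 2.5, 60°).

(x, y, θ) = (6.5, 2.5, 60°)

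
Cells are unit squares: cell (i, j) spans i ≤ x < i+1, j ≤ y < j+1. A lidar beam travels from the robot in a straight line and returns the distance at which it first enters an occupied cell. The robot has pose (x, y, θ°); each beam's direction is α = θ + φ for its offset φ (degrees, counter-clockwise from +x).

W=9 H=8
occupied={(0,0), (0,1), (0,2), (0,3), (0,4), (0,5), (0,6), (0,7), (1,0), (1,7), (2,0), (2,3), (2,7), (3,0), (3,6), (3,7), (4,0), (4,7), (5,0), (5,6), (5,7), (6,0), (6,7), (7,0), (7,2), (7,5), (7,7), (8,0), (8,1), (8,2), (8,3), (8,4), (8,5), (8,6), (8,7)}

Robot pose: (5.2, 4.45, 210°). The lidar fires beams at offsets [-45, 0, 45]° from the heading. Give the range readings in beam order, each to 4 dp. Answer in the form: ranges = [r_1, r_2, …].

beam 1: φ=-45°, α=165°
  direction (-0.9659, 0.2588); cell (5,4); t to first gridline: x 0.2071, y 2.1250 (then +1.0353 / +3.8637)
    (4,4) via x @ 0.2071
    (3,4) via x @ 1.2423
    (3,5) via y @ 2.1250
    (2,5) via x @ 2.2776
    (1,5) via x @ 3.3129
    (0,5) via x @ 4.3482  # hit
  → r_1 = 4.3482
beam 2: φ=0°, α=210°
  direction (-0.8660, -0.5000); cell (5,4); t to first gridline: x 0.2309, y 0.9000 (then +1.1547 / +2.0000)
    (4,4) via x @ 0.2309
    (4,3) via y @ 0.9000
    (3,3) via x @ 1.3856
    (2,3) via x @ 2.5403  # hit
  → r_2 = 2.5403
beam 3: φ=45°, α=255°
  direction (-0.2588, -0.9659); cell (5,4); t to first gridline: x 0.7727, y 0.4659 (then +3.8637 / +1.0353)
    (5,3) via y @ 0.4659
    (4,3) via x @ 0.7727
    (4,2) via y @ 1.5012
    (4,1) via y @ 2.5364
    (4,0) via y @ 3.5717  # hit
  → r_3 = 3.5717

ranges = [4.3482, 2.5403, 3.5717]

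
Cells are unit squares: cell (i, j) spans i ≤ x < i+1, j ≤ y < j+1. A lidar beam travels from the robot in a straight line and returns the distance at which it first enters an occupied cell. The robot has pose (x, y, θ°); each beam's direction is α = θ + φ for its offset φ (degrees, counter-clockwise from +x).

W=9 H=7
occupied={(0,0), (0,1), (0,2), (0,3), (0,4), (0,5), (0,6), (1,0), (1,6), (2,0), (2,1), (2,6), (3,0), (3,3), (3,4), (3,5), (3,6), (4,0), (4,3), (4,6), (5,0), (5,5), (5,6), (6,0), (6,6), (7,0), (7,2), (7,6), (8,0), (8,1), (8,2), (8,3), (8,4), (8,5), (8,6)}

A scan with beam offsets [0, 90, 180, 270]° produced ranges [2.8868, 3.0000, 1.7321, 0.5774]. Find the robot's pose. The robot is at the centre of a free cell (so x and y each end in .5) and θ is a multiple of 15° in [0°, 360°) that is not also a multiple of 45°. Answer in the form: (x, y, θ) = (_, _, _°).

Enumerate (i+0.5, j+0.5, θ) over the 28 free cells and 16 admissible headings. For each, cast all 4 beams and compare to the given ranges.
  (3.5, 2.5, 300°): beam 1 = 1.7321 ≠ 2.8868 ✗
  (3.5, 1.5, 195°): beam 1 = 0.5176 ≠ 2.8868 ✗
  (7.5, 4.5, 15°): beam 1 = 0.5176 ≠ 2.8868 ✗
  …
  (6.5, 2.5, 120°): r_1=2.8868, r_2=3.0000, r_3=1.7321, r_4=0.5774 — all match ✓
Only this pose fits every beam.

(x, y, θ) = (6.5, 2.5, 120°)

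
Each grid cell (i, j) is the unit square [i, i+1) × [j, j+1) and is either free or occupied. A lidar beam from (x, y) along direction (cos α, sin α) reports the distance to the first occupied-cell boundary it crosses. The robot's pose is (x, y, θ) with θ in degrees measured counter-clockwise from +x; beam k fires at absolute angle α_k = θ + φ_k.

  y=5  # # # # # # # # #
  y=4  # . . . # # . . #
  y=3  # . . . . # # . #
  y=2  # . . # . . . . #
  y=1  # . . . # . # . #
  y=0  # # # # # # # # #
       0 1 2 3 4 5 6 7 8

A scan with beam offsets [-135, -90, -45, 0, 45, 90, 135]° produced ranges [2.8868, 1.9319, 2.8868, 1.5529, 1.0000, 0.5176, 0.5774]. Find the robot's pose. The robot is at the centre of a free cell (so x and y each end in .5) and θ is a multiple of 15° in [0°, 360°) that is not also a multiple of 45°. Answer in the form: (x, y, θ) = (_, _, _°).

The pose lattice has 21·16 = 336 candidates. Test each by forward raycasting.
  (4.5, 3.5, 165°): beam 1 = 0.5774 ≠ 2.8868 ✗
  (3.5, 1.5, 30°): beam 1 = 0.5176 ≠ 2.8868 ✗
  (7.5, 2.5, 255°): beam 1 = 1.0000 ≠ 2.8868 ✗
  …
  (1.5, 3.5, 75°): r_1=2.8868, r_2=1.9319, r_3=2.8868, r_4=1.5529, r_5=1.0000, r_6=0.5176, r_7=0.5774 — all match ✓
No second candidate reproduces the full scan.

(x, y, θ) = (1.5, 3.5, 75°)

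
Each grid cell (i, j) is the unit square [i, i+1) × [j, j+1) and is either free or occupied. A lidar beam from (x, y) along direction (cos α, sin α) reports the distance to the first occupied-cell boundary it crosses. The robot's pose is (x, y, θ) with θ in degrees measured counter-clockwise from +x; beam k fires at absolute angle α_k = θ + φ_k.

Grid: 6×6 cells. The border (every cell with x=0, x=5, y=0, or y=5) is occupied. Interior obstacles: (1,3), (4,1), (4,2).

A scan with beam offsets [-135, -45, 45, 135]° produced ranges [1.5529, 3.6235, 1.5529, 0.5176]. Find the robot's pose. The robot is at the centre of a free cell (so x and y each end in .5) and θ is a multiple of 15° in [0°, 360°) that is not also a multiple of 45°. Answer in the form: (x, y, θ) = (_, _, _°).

(x, y, θ) = (2.5, 1.5, 120°)

Enumerate (i+0.5, j+0.5, θ) over the 13 free cells and 16 admissible headings. For each, cast all 4 beams and compare to the given ranges.
  (2.5, 4.5, 120°): beam 1 = 2.5882 ≠ 1.5529 ✗
  (3.5, 1.5, 150°): beam 1 = 0.5176 ≠ 1.5529 ✗
  (1.5, 4.5, 255°): beam 1 = 0.5774 ≠ 1.5529 ✗
  …
  (2.5, 1.5, 120°): r_1=1.5529, r_2=3.6235, r_3=1.5529, r_4=0.5176 — all match ✓
No second candidate reproduces the full scan.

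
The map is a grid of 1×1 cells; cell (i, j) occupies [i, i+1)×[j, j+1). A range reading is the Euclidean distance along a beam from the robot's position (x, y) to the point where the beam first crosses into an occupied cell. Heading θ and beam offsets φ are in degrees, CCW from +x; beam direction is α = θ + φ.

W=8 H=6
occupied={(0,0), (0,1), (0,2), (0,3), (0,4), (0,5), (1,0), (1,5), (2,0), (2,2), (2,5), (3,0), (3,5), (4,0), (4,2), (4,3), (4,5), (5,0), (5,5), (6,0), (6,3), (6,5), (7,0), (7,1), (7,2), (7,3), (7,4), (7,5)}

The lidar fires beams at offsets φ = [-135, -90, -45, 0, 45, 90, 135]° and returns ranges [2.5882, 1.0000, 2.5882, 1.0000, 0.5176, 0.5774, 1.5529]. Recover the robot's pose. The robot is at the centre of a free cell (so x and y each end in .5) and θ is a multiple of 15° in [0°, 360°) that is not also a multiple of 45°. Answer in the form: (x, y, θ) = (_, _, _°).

(x, y, θ) = (3.5, 3.5, 300°)

Enumerate (i+0.5, j+0.5, θ) over the 20 free cells and 16 admissible headings. For each, cast all 7 beams and compare to the given ranges.
  (3.5, 3.5, 15°): beam 1 = 1.0000 ≠ 2.5882 ✗
  (1.5, 3.5, 15°): beam 1 = 1.0000 ≠ 2.5882 ✗
  (1.5, 4.5, 255°): beam 1 = 0.5774 ≠ 2.5882 ✗
  (3.5, 1.5, 345°): beam 1 = 1.0000 ≠ 2.5882 ✗
  …
  (3.5, 3.5, 300°): r_1=2.5882, r_2=1.0000, r_3=2.5882, r_4=1.0000, r_5=0.5176, r_6=0.5774, r_7=1.5529 — all match ✓
Unique over the lattice → pose = (3.5, 3.5, 300°).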